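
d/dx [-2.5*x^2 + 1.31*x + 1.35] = 1.31 - 5.0*x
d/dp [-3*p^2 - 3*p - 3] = -6*p - 3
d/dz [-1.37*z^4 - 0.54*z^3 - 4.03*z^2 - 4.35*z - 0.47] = -5.48*z^3 - 1.62*z^2 - 8.06*z - 4.35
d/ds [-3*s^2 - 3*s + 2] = -6*s - 3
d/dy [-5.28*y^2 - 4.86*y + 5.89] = -10.56*y - 4.86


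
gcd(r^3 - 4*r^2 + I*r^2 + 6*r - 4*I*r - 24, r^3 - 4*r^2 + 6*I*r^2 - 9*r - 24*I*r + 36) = r^2 + r*(-4 + 3*I) - 12*I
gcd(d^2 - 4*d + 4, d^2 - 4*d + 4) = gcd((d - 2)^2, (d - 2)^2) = d^2 - 4*d + 4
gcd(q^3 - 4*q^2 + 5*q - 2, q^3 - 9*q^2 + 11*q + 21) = 1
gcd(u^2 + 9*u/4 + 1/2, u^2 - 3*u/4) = 1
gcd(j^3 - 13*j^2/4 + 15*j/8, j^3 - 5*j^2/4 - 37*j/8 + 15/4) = j^2 - 13*j/4 + 15/8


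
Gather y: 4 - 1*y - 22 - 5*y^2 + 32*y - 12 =-5*y^2 + 31*y - 30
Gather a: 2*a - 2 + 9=2*a + 7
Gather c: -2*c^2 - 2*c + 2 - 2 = -2*c^2 - 2*c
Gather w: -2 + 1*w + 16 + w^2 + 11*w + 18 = w^2 + 12*w + 32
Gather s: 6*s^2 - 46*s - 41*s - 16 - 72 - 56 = 6*s^2 - 87*s - 144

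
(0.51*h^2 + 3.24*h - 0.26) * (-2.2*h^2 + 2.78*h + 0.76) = -1.122*h^4 - 5.7102*h^3 + 9.9668*h^2 + 1.7396*h - 0.1976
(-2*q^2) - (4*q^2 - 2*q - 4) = -6*q^2 + 2*q + 4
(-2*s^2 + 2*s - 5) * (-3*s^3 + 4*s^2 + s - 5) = 6*s^5 - 14*s^4 + 21*s^3 - 8*s^2 - 15*s + 25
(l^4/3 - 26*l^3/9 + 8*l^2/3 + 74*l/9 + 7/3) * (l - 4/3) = l^5/3 - 10*l^4/3 + 176*l^3/27 + 14*l^2/3 - 233*l/27 - 28/9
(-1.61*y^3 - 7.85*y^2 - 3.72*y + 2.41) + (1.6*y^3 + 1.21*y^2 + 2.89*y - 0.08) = -0.01*y^3 - 6.64*y^2 - 0.83*y + 2.33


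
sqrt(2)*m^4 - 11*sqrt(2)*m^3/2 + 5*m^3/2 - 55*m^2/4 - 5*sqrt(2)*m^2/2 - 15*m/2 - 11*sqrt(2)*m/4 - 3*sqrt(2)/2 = (m - 6)*(m + 1/2)*(m + sqrt(2))*(sqrt(2)*m + 1/2)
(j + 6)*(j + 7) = j^2 + 13*j + 42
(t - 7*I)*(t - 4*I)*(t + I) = t^3 - 10*I*t^2 - 17*t - 28*I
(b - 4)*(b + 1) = b^2 - 3*b - 4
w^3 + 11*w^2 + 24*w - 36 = (w - 1)*(w + 6)^2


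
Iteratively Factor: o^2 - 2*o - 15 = (o + 3)*(o - 5)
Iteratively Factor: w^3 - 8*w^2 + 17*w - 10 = (w - 5)*(w^2 - 3*w + 2) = (w - 5)*(w - 2)*(w - 1)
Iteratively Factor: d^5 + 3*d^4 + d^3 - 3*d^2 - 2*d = (d - 1)*(d^4 + 4*d^3 + 5*d^2 + 2*d) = (d - 1)*(d + 1)*(d^3 + 3*d^2 + 2*d) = (d - 1)*(d + 1)^2*(d^2 + 2*d) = d*(d - 1)*(d + 1)^2*(d + 2)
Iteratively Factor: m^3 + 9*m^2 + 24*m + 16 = (m + 4)*(m^2 + 5*m + 4) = (m + 1)*(m + 4)*(m + 4)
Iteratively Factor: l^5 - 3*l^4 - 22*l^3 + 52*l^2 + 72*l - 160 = (l - 2)*(l^4 - l^3 - 24*l^2 + 4*l + 80) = (l - 2)*(l + 2)*(l^3 - 3*l^2 - 18*l + 40) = (l - 5)*(l - 2)*(l + 2)*(l^2 + 2*l - 8) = (l - 5)*(l - 2)^2*(l + 2)*(l + 4)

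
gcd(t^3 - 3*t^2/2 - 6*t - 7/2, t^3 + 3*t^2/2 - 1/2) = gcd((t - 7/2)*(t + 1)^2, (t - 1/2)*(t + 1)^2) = t^2 + 2*t + 1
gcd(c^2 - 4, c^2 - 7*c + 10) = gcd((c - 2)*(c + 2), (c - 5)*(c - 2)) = c - 2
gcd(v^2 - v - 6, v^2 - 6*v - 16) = v + 2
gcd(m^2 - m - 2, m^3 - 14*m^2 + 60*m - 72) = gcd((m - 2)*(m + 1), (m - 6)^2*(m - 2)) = m - 2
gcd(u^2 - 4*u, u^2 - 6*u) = u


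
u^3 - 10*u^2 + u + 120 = (u - 8)*(u - 5)*(u + 3)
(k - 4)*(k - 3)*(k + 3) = k^3 - 4*k^2 - 9*k + 36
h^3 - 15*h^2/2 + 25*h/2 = h*(h - 5)*(h - 5/2)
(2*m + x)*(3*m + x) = 6*m^2 + 5*m*x + x^2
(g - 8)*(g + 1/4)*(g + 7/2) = g^3 - 17*g^2/4 - 233*g/8 - 7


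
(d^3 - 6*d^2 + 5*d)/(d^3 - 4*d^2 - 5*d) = (d - 1)/(d + 1)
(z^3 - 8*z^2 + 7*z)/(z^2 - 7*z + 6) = z*(z - 7)/(z - 6)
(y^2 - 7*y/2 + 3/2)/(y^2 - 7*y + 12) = (y - 1/2)/(y - 4)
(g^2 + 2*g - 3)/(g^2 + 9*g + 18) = (g - 1)/(g + 6)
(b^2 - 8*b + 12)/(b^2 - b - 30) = (b - 2)/(b + 5)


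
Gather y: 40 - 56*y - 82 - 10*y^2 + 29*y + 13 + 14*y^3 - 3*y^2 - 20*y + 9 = 14*y^3 - 13*y^2 - 47*y - 20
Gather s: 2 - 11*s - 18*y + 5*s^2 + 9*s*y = 5*s^2 + s*(9*y - 11) - 18*y + 2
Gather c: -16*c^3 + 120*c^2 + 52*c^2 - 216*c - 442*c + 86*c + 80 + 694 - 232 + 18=-16*c^3 + 172*c^2 - 572*c + 560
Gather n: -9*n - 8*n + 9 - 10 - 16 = -17*n - 17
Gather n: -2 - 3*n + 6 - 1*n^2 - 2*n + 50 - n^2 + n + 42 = -2*n^2 - 4*n + 96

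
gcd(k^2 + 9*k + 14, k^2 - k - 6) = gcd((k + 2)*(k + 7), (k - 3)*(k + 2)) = k + 2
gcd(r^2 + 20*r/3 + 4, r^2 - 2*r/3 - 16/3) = 1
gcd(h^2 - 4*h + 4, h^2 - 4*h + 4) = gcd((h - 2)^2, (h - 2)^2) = h^2 - 4*h + 4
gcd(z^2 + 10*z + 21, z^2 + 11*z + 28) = z + 7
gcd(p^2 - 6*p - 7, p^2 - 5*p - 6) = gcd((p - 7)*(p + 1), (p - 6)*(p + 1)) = p + 1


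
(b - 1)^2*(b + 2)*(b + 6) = b^4 + 6*b^3 - 3*b^2 - 16*b + 12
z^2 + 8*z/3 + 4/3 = (z + 2/3)*(z + 2)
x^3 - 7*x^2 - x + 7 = (x - 7)*(x - 1)*(x + 1)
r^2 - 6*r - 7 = (r - 7)*(r + 1)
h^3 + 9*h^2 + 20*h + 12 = (h + 1)*(h + 2)*(h + 6)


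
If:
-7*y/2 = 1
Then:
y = -2/7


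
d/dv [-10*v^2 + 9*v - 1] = 9 - 20*v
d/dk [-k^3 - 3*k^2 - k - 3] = -3*k^2 - 6*k - 1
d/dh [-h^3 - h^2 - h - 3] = -3*h^2 - 2*h - 1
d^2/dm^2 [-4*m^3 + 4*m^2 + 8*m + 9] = 8 - 24*m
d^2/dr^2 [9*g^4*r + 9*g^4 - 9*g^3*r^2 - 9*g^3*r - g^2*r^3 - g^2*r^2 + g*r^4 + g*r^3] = 2*g*(-9*g^2 - 3*g*r - g + 6*r^2 + 3*r)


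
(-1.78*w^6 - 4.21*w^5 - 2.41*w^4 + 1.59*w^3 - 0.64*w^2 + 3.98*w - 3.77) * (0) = 0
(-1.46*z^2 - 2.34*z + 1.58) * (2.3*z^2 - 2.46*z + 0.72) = -3.358*z^4 - 1.7904*z^3 + 8.3392*z^2 - 5.5716*z + 1.1376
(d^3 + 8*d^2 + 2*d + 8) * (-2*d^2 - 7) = -2*d^5 - 16*d^4 - 11*d^3 - 72*d^2 - 14*d - 56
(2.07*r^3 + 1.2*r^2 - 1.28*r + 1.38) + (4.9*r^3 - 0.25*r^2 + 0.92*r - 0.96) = 6.97*r^3 + 0.95*r^2 - 0.36*r + 0.42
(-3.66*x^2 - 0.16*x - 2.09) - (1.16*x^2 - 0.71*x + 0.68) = -4.82*x^2 + 0.55*x - 2.77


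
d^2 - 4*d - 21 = (d - 7)*(d + 3)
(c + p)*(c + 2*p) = c^2 + 3*c*p + 2*p^2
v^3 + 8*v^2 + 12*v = v*(v + 2)*(v + 6)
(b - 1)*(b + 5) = b^2 + 4*b - 5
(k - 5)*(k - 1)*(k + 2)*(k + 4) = k^4 - 23*k^2 - 18*k + 40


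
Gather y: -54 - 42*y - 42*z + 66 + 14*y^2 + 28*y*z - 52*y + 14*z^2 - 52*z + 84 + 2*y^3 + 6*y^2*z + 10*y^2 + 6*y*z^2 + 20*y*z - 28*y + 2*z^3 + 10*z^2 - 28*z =2*y^3 + y^2*(6*z + 24) + y*(6*z^2 + 48*z - 122) + 2*z^3 + 24*z^2 - 122*z + 96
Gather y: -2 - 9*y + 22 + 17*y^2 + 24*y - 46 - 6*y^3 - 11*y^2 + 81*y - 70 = -6*y^3 + 6*y^2 + 96*y - 96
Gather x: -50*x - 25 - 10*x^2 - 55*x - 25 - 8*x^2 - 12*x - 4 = -18*x^2 - 117*x - 54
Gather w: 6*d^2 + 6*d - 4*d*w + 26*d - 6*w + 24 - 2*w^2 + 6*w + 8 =6*d^2 - 4*d*w + 32*d - 2*w^2 + 32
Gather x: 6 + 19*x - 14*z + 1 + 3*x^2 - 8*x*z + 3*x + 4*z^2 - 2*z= 3*x^2 + x*(22 - 8*z) + 4*z^2 - 16*z + 7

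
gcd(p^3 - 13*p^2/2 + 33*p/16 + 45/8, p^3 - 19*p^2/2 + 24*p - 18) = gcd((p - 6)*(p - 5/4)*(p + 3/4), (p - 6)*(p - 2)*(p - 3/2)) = p - 6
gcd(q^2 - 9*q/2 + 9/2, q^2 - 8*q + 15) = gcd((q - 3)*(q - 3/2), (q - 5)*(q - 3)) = q - 3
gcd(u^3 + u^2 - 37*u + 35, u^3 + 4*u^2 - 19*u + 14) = u^2 + 6*u - 7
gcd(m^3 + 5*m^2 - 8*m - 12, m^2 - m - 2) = m^2 - m - 2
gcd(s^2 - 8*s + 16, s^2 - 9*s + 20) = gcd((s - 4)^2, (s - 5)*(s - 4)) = s - 4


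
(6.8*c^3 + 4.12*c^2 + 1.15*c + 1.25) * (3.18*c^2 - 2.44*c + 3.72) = 21.624*c^5 - 3.4904*c^4 + 18.9002*c^3 + 16.4954*c^2 + 1.228*c + 4.65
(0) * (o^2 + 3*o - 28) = 0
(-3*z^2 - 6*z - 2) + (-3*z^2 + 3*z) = -6*z^2 - 3*z - 2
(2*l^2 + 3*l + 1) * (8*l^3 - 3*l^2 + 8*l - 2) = 16*l^5 + 18*l^4 + 15*l^3 + 17*l^2 + 2*l - 2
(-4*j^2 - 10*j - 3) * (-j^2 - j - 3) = 4*j^4 + 14*j^3 + 25*j^2 + 33*j + 9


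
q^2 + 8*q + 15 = (q + 3)*(q + 5)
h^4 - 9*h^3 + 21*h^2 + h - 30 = (h - 5)*(h - 3)*(h - 2)*(h + 1)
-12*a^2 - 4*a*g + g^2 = (-6*a + g)*(2*a + g)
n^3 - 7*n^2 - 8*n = n*(n - 8)*(n + 1)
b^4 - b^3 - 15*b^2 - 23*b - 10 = (b - 5)*(b + 1)^2*(b + 2)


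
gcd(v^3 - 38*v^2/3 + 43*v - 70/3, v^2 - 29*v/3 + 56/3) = v - 7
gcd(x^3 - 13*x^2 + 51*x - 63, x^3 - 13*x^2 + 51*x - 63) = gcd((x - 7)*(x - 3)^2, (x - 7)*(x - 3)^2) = x^3 - 13*x^2 + 51*x - 63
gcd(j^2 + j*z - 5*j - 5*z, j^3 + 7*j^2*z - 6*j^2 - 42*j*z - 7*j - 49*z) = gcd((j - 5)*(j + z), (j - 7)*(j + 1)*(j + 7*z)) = 1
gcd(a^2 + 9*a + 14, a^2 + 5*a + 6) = a + 2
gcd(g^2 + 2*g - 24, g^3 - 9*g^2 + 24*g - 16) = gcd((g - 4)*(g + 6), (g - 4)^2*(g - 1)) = g - 4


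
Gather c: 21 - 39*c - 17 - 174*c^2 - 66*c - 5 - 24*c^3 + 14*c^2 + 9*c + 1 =-24*c^3 - 160*c^2 - 96*c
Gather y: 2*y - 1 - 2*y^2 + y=-2*y^2 + 3*y - 1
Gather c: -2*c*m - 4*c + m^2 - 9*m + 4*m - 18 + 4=c*(-2*m - 4) + m^2 - 5*m - 14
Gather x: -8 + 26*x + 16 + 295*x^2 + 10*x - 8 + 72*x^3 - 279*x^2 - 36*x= 72*x^3 + 16*x^2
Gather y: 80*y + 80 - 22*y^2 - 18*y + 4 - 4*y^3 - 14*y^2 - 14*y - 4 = -4*y^3 - 36*y^2 + 48*y + 80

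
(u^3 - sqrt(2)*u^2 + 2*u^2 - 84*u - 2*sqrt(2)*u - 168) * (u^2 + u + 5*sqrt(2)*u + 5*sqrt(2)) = u^5 + 3*u^4 + 4*sqrt(2)*u^4 - 92*u^3 + 12*sqrt(2)*u^3 - 412*sqrt(2)*u^2 - 282*u^2 - 1260*sqrt(2)*u - 188*u - 840*sqrt(2)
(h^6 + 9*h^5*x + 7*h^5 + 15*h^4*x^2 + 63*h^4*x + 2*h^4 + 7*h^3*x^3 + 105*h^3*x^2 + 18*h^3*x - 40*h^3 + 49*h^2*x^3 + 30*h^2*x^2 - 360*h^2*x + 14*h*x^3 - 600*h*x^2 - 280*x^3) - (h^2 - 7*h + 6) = h^6 + 9*h^5*x + 7*h^5 + 15*h^4*x^2 + 63*h^4*x + 2*h^4 + 7*h^3*x^3 + 105*h^3*x^2 + 18*h^3*x - 40*h^3 + 49*h^2*x^3 + 30*h^2*x^2 - 360*h^2*x - h^2 + 14*h*x^3 - 600*h*x^2 + 7*h - 280*x^3 - 6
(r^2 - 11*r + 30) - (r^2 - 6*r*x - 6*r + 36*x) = 6*r*x - 5*r - 36*x + 30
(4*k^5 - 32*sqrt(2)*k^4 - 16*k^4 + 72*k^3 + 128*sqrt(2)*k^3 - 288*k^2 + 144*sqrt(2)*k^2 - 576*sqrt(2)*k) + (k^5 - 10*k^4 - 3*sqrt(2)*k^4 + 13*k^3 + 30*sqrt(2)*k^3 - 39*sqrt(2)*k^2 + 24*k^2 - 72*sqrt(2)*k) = 5*k^5 - 35*sqrt(2)*k^4 - 26*k^4 + 85*k^3 + 158*sqrt(2)*k^3 - 264*k^2 + 105*sqrt(2)*k^2 - 648*sqrt(2)*k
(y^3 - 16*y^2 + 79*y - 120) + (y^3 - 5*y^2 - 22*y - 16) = 2*y^3 - 21*y^2 + 57*y - 136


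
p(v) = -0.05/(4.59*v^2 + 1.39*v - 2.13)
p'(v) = -0.05*(-9.18*v - 1.39)/(4.59*v^2 + 1.39*v - 2.13)^2 = (0.459*v + 0.0695)/(4.59*v^2 + 1.39*v - 2.13)^2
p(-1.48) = -0.01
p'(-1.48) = -0.02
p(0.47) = 0.11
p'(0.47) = 1.33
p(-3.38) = -0.00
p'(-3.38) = -0.00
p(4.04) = -0.00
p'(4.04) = 0.00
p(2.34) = -0.00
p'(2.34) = 0.00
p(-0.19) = 0.02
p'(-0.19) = -0.00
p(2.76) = -0.00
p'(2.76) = 0.00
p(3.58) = -0.00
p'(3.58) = 0.00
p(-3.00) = -0.00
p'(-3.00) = -0.00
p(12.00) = -0.00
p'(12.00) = 0.00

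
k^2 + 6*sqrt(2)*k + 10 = (k + sqrt(2))*(k + 5*sqrt(2))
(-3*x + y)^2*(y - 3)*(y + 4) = 9*x^2*y^2 + 9*x^2*y - 108*x^2 - 6*x*y^3 - 6*x*y^2 + 72*x*y + y^4 + y^3 - 12*y^2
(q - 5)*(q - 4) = q^2 - 9*q + 20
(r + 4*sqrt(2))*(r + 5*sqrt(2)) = r^2 + 9*sqrt(2)*r + 40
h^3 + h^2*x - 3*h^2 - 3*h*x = h*(h - 3)*(h + x)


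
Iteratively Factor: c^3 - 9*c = (c + 3)*(c^2 - 3*c) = (c - 3)*(c + 3)*(c)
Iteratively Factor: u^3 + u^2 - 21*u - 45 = (u - 5)*(u^2 + 6*u + 9) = (u - 5)*(u + 3)*(u + 3)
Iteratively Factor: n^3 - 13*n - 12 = (n - 4)*(n^2 + 4*n + 3) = (n - 4)*(n + 1)*(n + 3)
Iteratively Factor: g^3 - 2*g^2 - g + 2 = (g - 2)*(g^2 - 1) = (g - 2)*(g + 1)*(g - 1)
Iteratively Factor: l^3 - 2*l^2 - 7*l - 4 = (l - 4)*(l^2 + 2*l + 1) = (l - 4)*(l + 1)*(l + 1)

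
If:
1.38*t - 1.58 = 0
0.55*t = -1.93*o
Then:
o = -0.33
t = 1.14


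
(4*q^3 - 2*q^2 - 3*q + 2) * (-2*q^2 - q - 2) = -8*q^5 + 3*q^2 + 4*q - 4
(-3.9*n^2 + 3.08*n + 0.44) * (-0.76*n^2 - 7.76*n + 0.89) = 2.964*n^4 + 27.9232*n^3 - 27.7062*n^2 - 0.6732*n + 0.3916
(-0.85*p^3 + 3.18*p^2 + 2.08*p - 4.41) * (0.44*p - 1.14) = -0.374*p^4 + 2.3682*p^3 - 2.71*p^2 - 4.3116*p + 5.0274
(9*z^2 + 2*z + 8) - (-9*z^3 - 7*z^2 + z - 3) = 9*z^3 + 16*z^2 + z + 11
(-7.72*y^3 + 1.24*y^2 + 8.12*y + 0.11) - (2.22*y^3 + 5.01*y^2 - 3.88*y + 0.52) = -9.94*y^3 - 3.77*y^2 + 12.0*y - 0.41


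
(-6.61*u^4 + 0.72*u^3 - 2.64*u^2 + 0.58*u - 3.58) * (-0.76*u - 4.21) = 5.0236*u^5 + 27.2809*u^4 - 1.0248*u^3 + 10.6736*u^2 + 0.279*u + 15.0718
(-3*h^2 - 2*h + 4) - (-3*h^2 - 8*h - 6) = 6*h + 10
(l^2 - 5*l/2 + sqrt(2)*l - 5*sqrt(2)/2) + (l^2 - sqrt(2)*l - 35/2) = 2*l^2 - 5*l/2 - 35/2 - 5*sqrt(2)/2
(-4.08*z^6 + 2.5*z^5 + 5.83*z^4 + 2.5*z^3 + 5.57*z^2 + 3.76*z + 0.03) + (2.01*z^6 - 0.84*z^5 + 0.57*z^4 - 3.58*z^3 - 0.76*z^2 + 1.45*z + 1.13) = -2.07*z^6 + 1.66*z^5 + 6.4*z^4 - 1.08*z^3 + 4.81*z^2 + 5.21*z + 1.16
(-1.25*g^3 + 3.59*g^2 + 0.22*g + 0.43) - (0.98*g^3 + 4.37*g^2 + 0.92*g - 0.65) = -2.23*g^3 - 0.78*g^2 - 0.7*g + 1.08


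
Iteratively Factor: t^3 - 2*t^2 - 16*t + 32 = (t + 4)*(t^2 - 6*t + 8) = (t - 2)*(t + 4)*(t - 4)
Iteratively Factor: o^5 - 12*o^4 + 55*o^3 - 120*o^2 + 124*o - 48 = (o - 2)*(o^4 - 10*o^3 + 35*o^2 - 50*o + 24) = (o - 2)*(o - 1)*(o^3 - 9*o^2 + 26*o - 24) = (o - 2)^2*(o - 1)*(o^2 - 7*o + 12) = (o - 3)*(o - 2)^2*(o - 1)*(o - 4)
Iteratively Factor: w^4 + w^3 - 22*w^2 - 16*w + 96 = (w + 4)*(w^3 - 3*w^2 - 10*w + 24) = (w + 3)*(w + 4)*(w^2 - 6*w + 8) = (w - 2)*(w + 3)*(w + 4)*(w - 4)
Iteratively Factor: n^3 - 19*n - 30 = (n + 2)*(n^2 - 2*n - 15) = (n + 2)*(n + 3)*(n - 5)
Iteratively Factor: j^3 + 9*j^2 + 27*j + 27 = (j + 3)*(j^2 + 6*j + 9) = (j + 3)^2*(j + 3)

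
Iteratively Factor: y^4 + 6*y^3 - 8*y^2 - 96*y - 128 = (y + 2)*(y^3 + 4*y^2 - 16*y - 64) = (y + 2)*(y + 4)*(y^2 - 16) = (y - 4)*(y + 2)*(y + 4)*(y + 4)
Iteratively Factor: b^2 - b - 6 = (b - 3)*(b + 2)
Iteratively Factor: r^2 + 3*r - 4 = (r + 4)*(r - 1)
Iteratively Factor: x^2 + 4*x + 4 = (x + 2)*(x + 2)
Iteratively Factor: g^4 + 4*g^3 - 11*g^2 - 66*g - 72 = (g + 3)*(g^3 + g^2 - 14*g - 24) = (g + 2)*(g + 3)*(g^2 - g - 12) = (g + 2)*(g + 3)^2*(g - 4)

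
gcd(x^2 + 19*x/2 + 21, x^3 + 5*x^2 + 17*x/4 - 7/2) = x + 7/2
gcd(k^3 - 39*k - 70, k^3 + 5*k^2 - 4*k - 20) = k^2 + 7*k + 10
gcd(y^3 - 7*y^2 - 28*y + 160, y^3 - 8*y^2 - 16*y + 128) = y^2 - 12*y + 32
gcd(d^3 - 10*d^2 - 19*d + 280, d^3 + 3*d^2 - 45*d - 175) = d^2 - 2*d - 35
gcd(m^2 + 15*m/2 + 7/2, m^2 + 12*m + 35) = m + 7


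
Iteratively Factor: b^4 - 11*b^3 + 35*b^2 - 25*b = (b - 5)*(b^3 - 6*b^2 + 5*b) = (b - 5)^2*(b^2 - b) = (b - 5)^2*(b - 1)*(b)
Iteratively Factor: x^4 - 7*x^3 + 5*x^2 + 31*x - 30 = (x - 5)*(x^3 - 2*x^2 - 5*x + 6) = (x - 5)*(x + 2)*(x^2 - 4*x + 3) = (x - 5)*(x - 1)*(x + 2)*(x - 3)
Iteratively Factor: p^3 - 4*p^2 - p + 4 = (p - 4)*(p^2 - 1) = (p - 4)*(p + 1)*(p - 1)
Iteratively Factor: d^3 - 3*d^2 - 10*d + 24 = (d - 4)*(d^2 + d - 6) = (d - 4)*(d - 2)*(d + 3)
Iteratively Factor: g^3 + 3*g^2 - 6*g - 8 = (g - 2)*(g^2 + 5*g + 4) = (g - 2)*(g + 1)*(g + 4)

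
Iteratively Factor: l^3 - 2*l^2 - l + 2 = (l - 1)*(l^2 - l - 2) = (l - 1)*(l + 1)*(l - 2)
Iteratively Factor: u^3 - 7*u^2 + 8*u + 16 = (u - 4)*(u^2 - 3*u - 4) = (u - 4)*(u + 1)*(u - 4)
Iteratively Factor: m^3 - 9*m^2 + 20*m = (m - 4)*(m^2 - 5*m) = (m - 5)*(m - 4)*(m)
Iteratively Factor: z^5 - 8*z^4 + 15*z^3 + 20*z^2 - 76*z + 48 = (z - 2)*(z^4 - 6*z^3 + 3*z^2 + 26*z - 24) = (z - 2)*(z + 2)*(z^3 - 8*z^2 + 19*z - 12) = (z - 4)*(z - 2)*(z + 2)*(z^2 - 4*z + 3) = (z - 4)*(z - 3)*(z - 2)*(z + 2)*(z - 1)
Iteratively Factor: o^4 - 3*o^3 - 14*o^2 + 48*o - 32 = (o - 1)*(o^3 - 2*o^2 - 16*o + 32) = (o - 4)*(o - 1)*(o^2 + 2*o - 8) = (o - 4)*(o - 2)*(o - 1)*(o + 4)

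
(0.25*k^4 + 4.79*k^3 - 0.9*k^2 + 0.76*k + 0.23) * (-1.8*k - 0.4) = -0.45*k^5 - 8.722*k^4 - 0.296*k^3 - 1.008*k^2 - 0.718*k - 0.092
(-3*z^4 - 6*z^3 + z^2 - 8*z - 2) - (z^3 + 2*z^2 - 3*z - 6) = -3*z^4 - 7*z^3 - z^2 - 5*z + 4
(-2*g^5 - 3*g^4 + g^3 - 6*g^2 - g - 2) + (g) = -2*g^5 - 3*g^4 + g^3 - 6*g^2 - 2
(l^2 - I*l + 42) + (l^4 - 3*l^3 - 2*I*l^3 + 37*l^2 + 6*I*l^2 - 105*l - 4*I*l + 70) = l^4 - 3*l^3 - 2*I*l^3 + 38*l^2 + 6*I*l^2 - 105*l - 5*I*l + 112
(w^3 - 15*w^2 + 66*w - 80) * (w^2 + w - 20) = w^5 - 14*w^4 + 31*w^3 + 286*w^2 - 1400*w + 1600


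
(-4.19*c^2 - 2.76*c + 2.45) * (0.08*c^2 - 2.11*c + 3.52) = -0.3352*c^4 + 8.6201*c^3 - 8.7292*c^2 - 14.8847*c + 8.624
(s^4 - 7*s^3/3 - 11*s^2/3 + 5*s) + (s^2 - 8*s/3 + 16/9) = s^4 - 7*s^3/3 - 8*s^2/3 + 7*s/3 + 16/9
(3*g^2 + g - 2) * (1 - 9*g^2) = -27*g^4 - 9*g^3 + 21*g^2 + g - 2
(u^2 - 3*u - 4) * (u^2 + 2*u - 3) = u^4 - u^3 - 13*u^2 + u + 12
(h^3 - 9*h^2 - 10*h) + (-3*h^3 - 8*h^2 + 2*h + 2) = -2*h^3 - 17*h^2 - 8*h + 2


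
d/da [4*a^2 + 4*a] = 8*a + 4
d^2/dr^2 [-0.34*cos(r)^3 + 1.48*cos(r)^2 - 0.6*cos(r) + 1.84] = 0.855*cos(r) - 2.96*cos(2*r) + 0.765*cos(3*r)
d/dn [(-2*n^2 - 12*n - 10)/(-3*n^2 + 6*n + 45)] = 16*(-n^2 - 5*n - 10)/(3*(n^4 - 4*n^3 - 26*n^2 + 60*n + 225))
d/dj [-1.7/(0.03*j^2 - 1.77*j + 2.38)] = (0.102*j - 3.009)/(0.03*j^2 - 1.77*j + 2.38)^2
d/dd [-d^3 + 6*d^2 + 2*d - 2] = -3*d^2 + 12*d + 2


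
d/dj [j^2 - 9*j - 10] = 2*j - 9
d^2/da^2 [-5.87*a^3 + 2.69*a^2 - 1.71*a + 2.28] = 5.38 - 35.22*a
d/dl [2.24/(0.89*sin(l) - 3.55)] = -1.9936*cos(l)/(0.89*sin(l) - 3.55)^2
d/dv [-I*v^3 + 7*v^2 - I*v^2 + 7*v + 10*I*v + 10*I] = -3*I*v^2 + 2*v*(7 - I) + 7 + 10*I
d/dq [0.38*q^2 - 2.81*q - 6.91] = 0.76*q - 2.81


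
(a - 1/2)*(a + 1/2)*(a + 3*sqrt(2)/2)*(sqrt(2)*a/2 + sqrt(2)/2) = sqrt(2)*a^4/2 + sqrt(2)*a^3/2 + 3*a^3/2 - sqrt(2)*a^2/8 + 3*a^2/2 - 3*a/8 - sqrt(2)*a/8 - 3/8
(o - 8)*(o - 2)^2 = o^3 - 12*o^2 + 36*o - 32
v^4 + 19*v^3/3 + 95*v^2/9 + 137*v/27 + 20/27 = (v + 1/3)^2*(v + 5/3)*(v + 4)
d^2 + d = d*(d + 1)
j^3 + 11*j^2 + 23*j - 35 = (j - 1)*(j + 5)*(j + 7)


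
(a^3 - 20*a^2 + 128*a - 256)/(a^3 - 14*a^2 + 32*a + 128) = (a - 4)/(a + 2)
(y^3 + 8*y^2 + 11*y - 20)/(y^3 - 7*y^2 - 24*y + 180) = (y^2 + 3*y - 4)/(y^2 - 12*y + 36)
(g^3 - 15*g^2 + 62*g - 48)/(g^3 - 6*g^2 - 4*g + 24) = (g^2 - 9*g + 8)/(g^2 - 4)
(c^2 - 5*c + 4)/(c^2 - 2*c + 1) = (c - 4)/(c - 1)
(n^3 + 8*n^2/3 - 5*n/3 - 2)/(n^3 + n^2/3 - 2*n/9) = 3*(n^2 + 2*n - 3)/(n*(3*n - 1))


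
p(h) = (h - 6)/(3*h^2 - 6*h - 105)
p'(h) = (6 - 6*h)*(h - 6)/(3*h^2 - 6*h - 105)^2 + 1/(3*h^2 - 6*h - 105)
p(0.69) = 0.05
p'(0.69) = -0.01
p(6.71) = -0.07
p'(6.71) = -0.33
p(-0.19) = 0.06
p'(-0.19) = -0.01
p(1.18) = 0.04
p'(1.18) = -0.01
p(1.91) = 0.04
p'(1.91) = -0.01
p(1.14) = 0.05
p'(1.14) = -0.01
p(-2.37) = 0.11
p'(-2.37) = -0.04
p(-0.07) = 0.06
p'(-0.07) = -0.01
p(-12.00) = -0.05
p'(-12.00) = -0.00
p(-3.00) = 0.15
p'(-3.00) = -0.08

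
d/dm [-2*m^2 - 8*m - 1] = -4*m - 8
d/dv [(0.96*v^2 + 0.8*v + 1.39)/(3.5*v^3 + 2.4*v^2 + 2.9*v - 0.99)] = (-3.36*v^4 - 5.6*v^3 - 13.731*v^2 - 8.5728*v - 4.823)/(12.25*v^6 + 16.8*v^5 + 26.06*v^4 + 6.99*v^3 + 3.658*v^2 - 5.742*v + 0.9801)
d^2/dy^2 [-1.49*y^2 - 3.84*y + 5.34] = -2.98000000000000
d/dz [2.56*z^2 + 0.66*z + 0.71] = 5.12*z + 0.66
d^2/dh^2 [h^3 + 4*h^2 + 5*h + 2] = 6*h + 8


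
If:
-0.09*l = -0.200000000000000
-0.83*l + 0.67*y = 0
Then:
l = 2.22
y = 2.75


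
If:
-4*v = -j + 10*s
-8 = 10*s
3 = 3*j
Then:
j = 1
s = -4/5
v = 9/4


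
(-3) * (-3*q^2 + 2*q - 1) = 9*q^2 - 6*q + 3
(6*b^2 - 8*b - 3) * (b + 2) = 6*b^3 + 4*b^2 - 19*b - 6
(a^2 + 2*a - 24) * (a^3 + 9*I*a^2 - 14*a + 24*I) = a^5 + 2*a^4 + 9*I*a^4 - 38*a^3 + 18*I*a^3 - 28*a^2 - 192*I*a^2 + 336*a + 48*I*a - 576*I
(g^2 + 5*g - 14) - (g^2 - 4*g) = 9*g - 14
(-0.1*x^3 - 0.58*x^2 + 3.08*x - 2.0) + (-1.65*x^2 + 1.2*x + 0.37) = -0.1*x^3 - 2.23*x^2 + 4.28*x - 1.63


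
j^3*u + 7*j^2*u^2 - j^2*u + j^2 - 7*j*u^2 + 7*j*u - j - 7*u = (j - 1)*(j + 7*u)*(j*u + 1)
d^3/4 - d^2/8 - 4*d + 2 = (d/4 + 1)*(d - 4)*(d - 1/2)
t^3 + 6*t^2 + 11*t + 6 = (t + 1)*(t + 2)*(t + 3)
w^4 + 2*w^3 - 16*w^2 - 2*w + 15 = (w - 3)*(w - 1)*(w + 1)*(w + 5)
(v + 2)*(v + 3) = v^2 + 5*v + 6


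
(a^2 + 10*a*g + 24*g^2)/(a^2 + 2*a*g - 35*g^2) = (a^2 + 10*a*g + 24*g^2)/(a^2 + 2*a*g - 35*g^2)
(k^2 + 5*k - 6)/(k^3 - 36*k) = (k - 1)/(k*(k - 6))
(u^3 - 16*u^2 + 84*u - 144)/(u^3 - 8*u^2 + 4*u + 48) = (u - 6)/(u + 2)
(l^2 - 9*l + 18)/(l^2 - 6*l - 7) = (-l^2 + 9*l - 18)/(-l^2 + 6*l + 7)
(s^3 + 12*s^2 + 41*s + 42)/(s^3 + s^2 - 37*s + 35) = (s^2 + 5*s + 6)/(s^2 - 6*s + 5)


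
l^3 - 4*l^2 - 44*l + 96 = (l - 8)*(l - 2)*(l + 6)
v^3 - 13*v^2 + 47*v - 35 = (v - 7)*(v - 5)*(v - 1)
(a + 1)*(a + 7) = a^2 + 8*a + 7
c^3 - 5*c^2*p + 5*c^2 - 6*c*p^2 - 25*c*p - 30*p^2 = (c + 5)*(c - 6*p)*(c + p)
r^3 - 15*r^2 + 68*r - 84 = (r - 7)*(r - 6)*(r - 2)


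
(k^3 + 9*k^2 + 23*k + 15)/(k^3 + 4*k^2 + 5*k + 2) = (k^2 + 8*k + 15)/(k^2 + 3*k + 2)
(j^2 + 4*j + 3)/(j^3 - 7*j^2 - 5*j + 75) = (j + 1)/(j^2 - 10*j + 25)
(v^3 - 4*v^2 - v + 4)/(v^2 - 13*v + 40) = (v^3 - 4*v^2 - v + 4)/(v^2 - 13*v + 40)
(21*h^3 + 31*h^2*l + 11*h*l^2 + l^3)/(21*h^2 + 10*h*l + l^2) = h + l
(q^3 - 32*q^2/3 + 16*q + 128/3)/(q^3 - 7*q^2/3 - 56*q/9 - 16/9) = 3*(q - 8)/(3*q + 1)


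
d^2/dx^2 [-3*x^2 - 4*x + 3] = -6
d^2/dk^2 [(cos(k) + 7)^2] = -14*cos(k) - 2*cos(2*k)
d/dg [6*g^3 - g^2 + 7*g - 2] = 18*g^2 - 2*g + 7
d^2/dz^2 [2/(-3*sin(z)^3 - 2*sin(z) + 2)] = 2*(81*sin(z)^6 - 96*sin(z)^4 + 54*sin(z)^3 - 32*sin(z)^2 - 32*sin(z) - 8)/(3*sin(z)^3 + 2*sin(z) - 2)^3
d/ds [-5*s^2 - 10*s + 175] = -10*s - 10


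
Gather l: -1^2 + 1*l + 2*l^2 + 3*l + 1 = 2*l^2 + 4*l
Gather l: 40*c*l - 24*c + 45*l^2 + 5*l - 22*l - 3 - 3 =-24*c + 45*l^2 + l*(40*c - 17) - 6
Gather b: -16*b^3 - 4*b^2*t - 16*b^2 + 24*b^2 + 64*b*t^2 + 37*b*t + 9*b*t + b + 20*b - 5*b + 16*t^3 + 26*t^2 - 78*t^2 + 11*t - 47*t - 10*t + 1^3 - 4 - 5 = -16*b^3 + b^2*(8 - 4*t) + b*(64*t^2 + 46*t + 16) + 16*t^3 - 52*t^2 - 46*t - 8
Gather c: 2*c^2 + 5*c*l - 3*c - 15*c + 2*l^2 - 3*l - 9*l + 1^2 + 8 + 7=2*c^2 + c*(5*l - 18) + 2*l^2 - 12*l + 16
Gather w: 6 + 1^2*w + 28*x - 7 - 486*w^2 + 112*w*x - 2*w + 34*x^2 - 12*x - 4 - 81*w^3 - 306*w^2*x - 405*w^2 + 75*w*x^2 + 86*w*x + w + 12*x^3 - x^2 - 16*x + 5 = -81*w^3 + w^2*(-306*x - 891) + w*(75*x^2 + 198*x) + 12*x^3 + 33*x^2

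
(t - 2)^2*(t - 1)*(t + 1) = t^4 - 4*t^3 + 3*t^2 + 4*t - 4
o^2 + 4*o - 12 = (o - 2)*(o + 6)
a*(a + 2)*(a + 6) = a^3 + 8*a^2 + 12*a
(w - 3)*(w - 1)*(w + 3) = w^3 - w^2 - 9*w + 9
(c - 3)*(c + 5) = c^2 + 2*c - 15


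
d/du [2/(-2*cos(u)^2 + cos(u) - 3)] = 2*(1 - 4*cos(u))*sin(u)/(-cos(u) + cos(2*u) + 4)^2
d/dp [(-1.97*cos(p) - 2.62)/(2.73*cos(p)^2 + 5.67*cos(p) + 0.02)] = (5.3781*sin(p)^2 - 14.3052*cos(p) - 20.1941)*sin(p)/(2.73*cos(p)^2 + 5.67*cos(p) + 0.02)^2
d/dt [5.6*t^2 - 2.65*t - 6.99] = 11.2*t - 2.65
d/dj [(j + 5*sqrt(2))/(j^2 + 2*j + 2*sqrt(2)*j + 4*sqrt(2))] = (j^2 + 2*j + 2*sqrt(2)*j - 2*(j + 5*sqrt(2))*(j + 1 + sqrt(2)) + 4*sqrt(2))/(j^2 + 2*j + 2*sqrt(2)*j + 4*sqrt(2))^2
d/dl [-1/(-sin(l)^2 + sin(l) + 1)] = (1 - 2*sin(l))*cos(l)/(sin(l) + cos(l)^2)^2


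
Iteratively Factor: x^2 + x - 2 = (x + 2)*(x - 1)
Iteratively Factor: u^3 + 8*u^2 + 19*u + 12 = (u + 1)*(u^2 + 7*u + 12) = (u + 1)*(u + 3)*(u + 4)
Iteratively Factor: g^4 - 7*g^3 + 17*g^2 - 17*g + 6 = (g - 1)*(g^3 - 6*g^2 + 11*g - 6) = (g - 1)^2*(g^2 - 5*g + 6) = (g - 2)*(g - 1)^2*(g - 3)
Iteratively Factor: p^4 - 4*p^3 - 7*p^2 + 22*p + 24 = (p - 4)*(p^3 - 7*p - 6) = (p - 4)*(p - 3)*(p^2 + 3*p + 2) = (p - 4)*(p - 3)*(p + 2)*(p + 1)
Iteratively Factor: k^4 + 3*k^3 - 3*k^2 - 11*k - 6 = (k + 1)*(k^3 + 2*k^2 - 5*k - 6) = (k + 1)^2*(k^2 + k - 6) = (k - 2)*(k + 1)^2*(k + 3)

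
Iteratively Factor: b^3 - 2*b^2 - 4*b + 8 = (b - 2)*(b^2 - 4) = (b - 2)*(b + 2)*(b - 2)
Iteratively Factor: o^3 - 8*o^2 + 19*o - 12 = (o - 4)*(o^2 - 4*o + 3) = (o - 4)*(o - 1)*(o - 3)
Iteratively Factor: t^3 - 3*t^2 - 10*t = (t - 5)*(t^2 + 2*t) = t*(t - 5)*(t + 2)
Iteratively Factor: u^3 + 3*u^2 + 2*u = (u)*(u^2 + 3*u + 2) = u*(u + 2)*(u + 1)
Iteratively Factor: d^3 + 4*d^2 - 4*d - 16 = (d + 4)*(d^2 - 4) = (d + 2)*(d + 4)*(d - 2)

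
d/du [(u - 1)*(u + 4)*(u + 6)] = 3*u^2 + 18*u + 14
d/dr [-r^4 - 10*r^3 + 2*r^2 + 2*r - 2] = -4*r^3 - 30*r^2 + 4*r + 2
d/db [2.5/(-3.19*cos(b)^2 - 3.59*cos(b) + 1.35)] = -(15.95*cos(b) + 8.975)*sin(b)/(3.19*cos(b)^2 + 3.59*cos(b) - 1.35)^2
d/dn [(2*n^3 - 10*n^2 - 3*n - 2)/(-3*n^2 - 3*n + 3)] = (-2*n^4 - 4*n^3 + 13*n^2 - 24*n - 5)/(3*(n^4 + 2*n^3 - n^2 - 2*n + 1))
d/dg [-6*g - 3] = -6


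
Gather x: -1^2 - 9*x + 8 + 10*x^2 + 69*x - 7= 10*x^2 + 60*x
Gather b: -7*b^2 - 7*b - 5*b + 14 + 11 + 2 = -7*b^2 - 12*b + 27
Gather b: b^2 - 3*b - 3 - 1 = b^2 - 3*b - 4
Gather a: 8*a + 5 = 8*a + 5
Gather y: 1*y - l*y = y*(1 - l)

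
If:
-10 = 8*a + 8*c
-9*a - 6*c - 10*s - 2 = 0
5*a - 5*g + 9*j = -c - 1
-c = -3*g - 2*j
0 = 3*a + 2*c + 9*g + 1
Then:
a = 645/112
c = -785/112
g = -53/112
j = -313/112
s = -1319/1120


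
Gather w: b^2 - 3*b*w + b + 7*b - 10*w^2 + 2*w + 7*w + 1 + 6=b^2 + 8*b - 10*w^2 + w*(9 - 3*b) + 7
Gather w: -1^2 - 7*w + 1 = -7*w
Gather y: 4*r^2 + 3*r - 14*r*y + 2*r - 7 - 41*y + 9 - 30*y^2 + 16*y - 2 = 4*r^2 + 5*r - 30*y^2 + y*(-14*r - 25)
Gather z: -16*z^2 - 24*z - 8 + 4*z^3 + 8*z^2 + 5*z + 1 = 4*z^3 - 8*z^2 - 19*z - 7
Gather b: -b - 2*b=-3*b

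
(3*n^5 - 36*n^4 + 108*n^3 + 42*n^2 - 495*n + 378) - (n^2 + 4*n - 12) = 3*n^5 - 36*n^4 + 108*n^3 + 41*n^2 - 499*n + 390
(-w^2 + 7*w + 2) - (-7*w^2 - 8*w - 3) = 6*w^2 + 15*w + 5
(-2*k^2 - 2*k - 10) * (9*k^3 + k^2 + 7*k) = -18*k^5 - 20*k^4 - 106*k^3 - 24*k^2 - 70*k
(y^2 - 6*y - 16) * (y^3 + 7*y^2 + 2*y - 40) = y^5 + y^4 - 56*y^3 - 164*y^2 + 208*y + 640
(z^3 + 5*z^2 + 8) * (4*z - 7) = 4*z^4 + 13*z^3 - 35*z^2 + 32*z - 56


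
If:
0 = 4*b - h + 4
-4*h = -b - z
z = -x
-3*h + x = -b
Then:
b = -14/13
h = -4/13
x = 2/13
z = -2/13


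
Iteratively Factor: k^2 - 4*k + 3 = (k - 3)*(k - 1)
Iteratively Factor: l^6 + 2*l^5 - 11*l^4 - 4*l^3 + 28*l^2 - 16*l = (l - 1)*(l^5 + 3*l^4 - 8*l^3 - 12*l^2 + 16*l) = l*(l - 1)*(l^4 + 3*l^3 - 8*l^2 - 12*l + 16) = l*(l - 2)*(l - 1)*(l^3 + 5*l^2 + 2*l - 8) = l*(l - 2)*(l - 1)*(l + 2)*(l^2 + 3*l - 4) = l*(l - 2)*(l - 1)*(l + 2)*(l + 4)*(l - 1)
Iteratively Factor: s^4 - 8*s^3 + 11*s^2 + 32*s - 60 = (s - 3)*(s^3 - 5*s^2 - 4*s + 20) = (s - 5)*(s - 3)*(s^2 - 4) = (s - 5)*(s - 3)*(s - 2)*(s + 2)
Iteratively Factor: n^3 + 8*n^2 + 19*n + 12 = (n + 1)*(n^2 + 7*n + 12) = (n + 1)*(n + 4)*(n + 3)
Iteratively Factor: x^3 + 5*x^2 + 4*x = (x + 1)*(x^2 + 4*x) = x*(x + 1)*(x + 4)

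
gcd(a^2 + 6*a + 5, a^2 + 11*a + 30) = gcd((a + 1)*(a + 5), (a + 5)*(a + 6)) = a + 5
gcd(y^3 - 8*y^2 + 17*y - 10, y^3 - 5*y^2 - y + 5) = y^2 - 6*y + 5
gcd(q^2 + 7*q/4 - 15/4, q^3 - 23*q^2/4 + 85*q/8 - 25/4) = q - 5/4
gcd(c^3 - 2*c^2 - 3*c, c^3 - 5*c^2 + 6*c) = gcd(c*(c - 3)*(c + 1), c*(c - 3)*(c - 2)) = c^2 - 3*c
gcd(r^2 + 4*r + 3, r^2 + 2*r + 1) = r + 1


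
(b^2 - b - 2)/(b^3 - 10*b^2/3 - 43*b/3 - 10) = 3*(b - 2)/(3*b^2 - 13*b - 30)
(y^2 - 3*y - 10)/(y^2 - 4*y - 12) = (y - 5)/(y - 6)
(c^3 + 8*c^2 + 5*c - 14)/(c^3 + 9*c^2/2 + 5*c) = 2*(c^2 + 6*c - 7)/(c*(2*c + 5))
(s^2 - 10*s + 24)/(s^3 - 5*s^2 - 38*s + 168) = (s - 6)/(s^2 - s - 42)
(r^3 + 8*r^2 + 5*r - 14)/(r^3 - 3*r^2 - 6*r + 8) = (r + 7)/(r - 4)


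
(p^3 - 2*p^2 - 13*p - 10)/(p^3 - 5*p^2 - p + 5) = (p + 2)/(p - 1)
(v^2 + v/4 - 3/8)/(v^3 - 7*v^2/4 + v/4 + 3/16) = 2*(4*v + 3)/(8*v^2 - 10*v - 3)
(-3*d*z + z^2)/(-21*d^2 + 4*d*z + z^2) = z/(7*d + z)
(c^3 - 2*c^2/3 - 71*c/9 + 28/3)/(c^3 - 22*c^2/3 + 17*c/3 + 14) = (c^2 + 5*c/3 - 4)/(c^2 - 5*c - 6)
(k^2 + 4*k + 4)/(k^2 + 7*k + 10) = (k + 2)/(k + 5)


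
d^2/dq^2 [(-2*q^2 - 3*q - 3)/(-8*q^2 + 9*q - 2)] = 2*(336*q^3 + 480*q^2 - 792*q + 257)/(512*q^6 - 1728*q^5 + 2328*q^4 - 1593*q^3 + 582*q^2 - 108*q + 8)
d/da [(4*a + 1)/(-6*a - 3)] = -2/(12*a^2 + 12*a + 3)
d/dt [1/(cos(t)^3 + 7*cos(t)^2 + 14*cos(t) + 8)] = (3*cos(t)^2 + 14*cos(t) + 14)*sin(t)/(cos(t)^3 + 7*cos(t)^2 + 14*cos(t) + 8)^2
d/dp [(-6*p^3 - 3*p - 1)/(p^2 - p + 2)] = (-6*p^4 + 12*p^3 - 33*p^2 + 2*p - 7)/(p^4 - 2*p^3 + 5*p^2 - 4*p + 4)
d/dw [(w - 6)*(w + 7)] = 2*w + 1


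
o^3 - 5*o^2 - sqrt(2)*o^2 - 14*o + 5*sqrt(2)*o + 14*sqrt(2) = (o - 7)*(o + 2)*(o - sqrt(2))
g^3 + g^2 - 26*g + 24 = (g - 4)*(g - 1)*(g + 6)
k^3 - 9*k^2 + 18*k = k*(k - 6)*(k - 3)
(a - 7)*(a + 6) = a^2 - a - 42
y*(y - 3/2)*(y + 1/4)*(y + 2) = y^4 + 3*y^3/4 - 23*y^2/8 - 3*y/4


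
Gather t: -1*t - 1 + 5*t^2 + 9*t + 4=5*t^2 + 8*t + 3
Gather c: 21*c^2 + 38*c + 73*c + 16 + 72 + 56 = 21*c^2 + 111*c + 144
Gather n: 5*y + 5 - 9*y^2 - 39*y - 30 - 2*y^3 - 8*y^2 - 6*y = -2*y^3 - 17*y^2 - 40*y - 25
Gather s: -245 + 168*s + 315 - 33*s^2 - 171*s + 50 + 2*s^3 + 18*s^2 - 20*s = 2*s^3 - 15*s^2 - 23*s + 120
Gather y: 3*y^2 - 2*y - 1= 3*y^2 - 2*y - 1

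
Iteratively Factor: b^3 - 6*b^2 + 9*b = (b - 3)*(b^2 - 3*b) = b*(b - 3)*(b - 3)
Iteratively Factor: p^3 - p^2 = (p - 1)*(p^2) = p*(p - 1)*(p)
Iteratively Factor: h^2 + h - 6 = (h - 2)*(h + 3)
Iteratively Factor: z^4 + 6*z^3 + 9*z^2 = (z)*(z^3 + 6*z^2 + 9*z) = z*(z + 3)*(z^2 + 3*z) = z*(z + 3)^2*(z)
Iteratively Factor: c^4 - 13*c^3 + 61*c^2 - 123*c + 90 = (c - 2)*(c^3 - 11*c^2 + 39*c - 45) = (c - 3)*(c - 2)*(c^2 - 8*c + 15) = (c - 3)^2*(c - 2)*(c - 5)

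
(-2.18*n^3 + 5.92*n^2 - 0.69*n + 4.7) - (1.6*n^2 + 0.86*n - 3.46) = -2.18*n^3 + 4.32*n^2 - 1.55*n + 8.16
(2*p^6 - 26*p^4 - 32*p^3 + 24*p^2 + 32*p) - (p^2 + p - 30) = 2*p^6 - 26*p^4 - 32*p^3 + 23*p^2 + 31*p + 30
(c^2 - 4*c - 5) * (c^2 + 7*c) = c^4 + 3*c^3 - 33*c^2 - 35*c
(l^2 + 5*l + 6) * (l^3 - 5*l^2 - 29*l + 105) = l^5 - 48*l^3 - 70*l^2 + 351*l + 630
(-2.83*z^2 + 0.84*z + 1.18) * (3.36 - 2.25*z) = 6.3675*z^3 - 11.3988*z^2 + 0.1674*z + 3.9648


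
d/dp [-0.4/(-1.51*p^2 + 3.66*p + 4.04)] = (1.464 - 1.208*p)/(-1.51*p^2 + 3.66*p + 4.04)^2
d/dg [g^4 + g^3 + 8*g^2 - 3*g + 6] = 4*g^3 + 3*g^2 + 16*g - 3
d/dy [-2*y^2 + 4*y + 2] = 4 - 4*y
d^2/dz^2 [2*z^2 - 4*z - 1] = 4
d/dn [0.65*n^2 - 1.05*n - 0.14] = 1.3*n - 1.05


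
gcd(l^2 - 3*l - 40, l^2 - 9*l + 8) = l - 8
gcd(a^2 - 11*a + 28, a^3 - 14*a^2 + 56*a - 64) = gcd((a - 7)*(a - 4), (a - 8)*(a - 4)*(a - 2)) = a - 4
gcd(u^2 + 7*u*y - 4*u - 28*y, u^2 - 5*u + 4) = u - 4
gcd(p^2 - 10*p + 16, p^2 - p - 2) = p - 2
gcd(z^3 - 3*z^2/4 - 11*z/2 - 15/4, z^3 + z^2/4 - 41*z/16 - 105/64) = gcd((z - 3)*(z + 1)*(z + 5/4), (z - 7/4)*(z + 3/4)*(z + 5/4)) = z + 5/4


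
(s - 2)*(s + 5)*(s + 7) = s^3 + 10*s^2 + 11*s - 70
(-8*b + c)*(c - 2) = -8*b*c + 16*b + c^2 - 2*c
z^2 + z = z*(z + 1)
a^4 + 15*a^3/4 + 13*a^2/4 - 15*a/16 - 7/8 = (a - 1/2)*(a + 1/2)*(a + 7/4)*(a + 2)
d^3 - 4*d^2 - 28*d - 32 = (d - 8)*(d + 2)^2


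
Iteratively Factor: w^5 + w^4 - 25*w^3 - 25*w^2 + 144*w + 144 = (w - 4)*(w^4 + 5*w^3 - 5*w^2 - 45*w - 36) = (w - 4)*(w + 4)*(w^3 + w^2 - 9*w - 9) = (w - 4)*(w + 1)*(w + 4)*(w^2 - 9) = (w - 4)*(w - 3)*(w + 1)*(w + 4)*(w + 3)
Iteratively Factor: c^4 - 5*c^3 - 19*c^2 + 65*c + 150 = (c + 2)*(c^3 - 7*c^2 - 5*c + 75) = (c + 2)*(c + 3)*(c^2 - 10*c + 25) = (c - 5)*(c + 2)*(c + 3)*(c - 5)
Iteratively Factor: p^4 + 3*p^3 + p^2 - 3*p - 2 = (p + 1)*(p^3 + 2*p^2 - p - 2) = (p - 1)*(p + 1)*(p^2 + 3*p + 2) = (p - 1)*(p + 1)*(p + 2)*(p + 1)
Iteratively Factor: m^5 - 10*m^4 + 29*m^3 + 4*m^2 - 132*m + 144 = (m - 3)*(m^4 - 7*m^3 + 8*m^2 + 28*m - 48) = (m - 3)*(m + 2)*(m^3 - 9*m^2 + 26*m - 24) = (m - 3)^2*(m + 2)*(m^2 - 6*m + 8) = (m - 3)^2*(m - 2)*(m + 2)*(m - 4)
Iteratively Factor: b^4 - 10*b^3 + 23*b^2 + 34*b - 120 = (b + 2)*(b^3 - 12*b^2 + 47*b - 60) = (b - 4)*(b + 2)*(b^2 - 8*b + 15) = (b - 5)*(b - 4)*(b + 2)*(b - 3)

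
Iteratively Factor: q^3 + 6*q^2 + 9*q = (q)*(q^2 + 6*q + 9) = q*(q + 3)*(q + 3)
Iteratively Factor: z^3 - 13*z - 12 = (z - 4)*(z^2 + 4*z + 3) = (z - 4)*(z + 3)*(z + 1)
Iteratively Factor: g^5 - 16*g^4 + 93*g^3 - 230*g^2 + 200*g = (g - 5)*(g^4 - 11*g^3 + 38*g^2 - 40*g) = (g - 5)*(g - 4)*(g^3 - 7*g^2 + 10*g) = (g - 5)*(g - 4)*(g - 2)*(g^2 - 5*g) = g*(g - 5)*(g - 4)*(g - 2)*(g - 5)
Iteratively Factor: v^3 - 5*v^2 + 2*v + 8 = (v - 4)*(v^2 - v - 2) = (v - 4)*(v - 2)*(v + 1)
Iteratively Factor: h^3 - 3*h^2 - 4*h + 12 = (h - 2)*(h^2 - h - 6) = (h - 3)*(h - 2)*(h + 2)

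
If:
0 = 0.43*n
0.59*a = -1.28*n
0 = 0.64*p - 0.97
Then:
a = 0.00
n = 0.00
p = 1.52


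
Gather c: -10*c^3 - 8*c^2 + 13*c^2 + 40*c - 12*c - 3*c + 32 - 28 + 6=-10*c^3 + 5*c^2 + 25*c + 10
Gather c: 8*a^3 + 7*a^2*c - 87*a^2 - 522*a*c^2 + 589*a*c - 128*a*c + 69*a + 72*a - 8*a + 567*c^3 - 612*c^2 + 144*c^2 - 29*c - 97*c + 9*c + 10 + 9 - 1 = 8*a^3 - 87*a^2 + 133*a + 567*c^3 + c^2*(-522*a - 468) + c*(7*a^2 + 461*a - 117) + 18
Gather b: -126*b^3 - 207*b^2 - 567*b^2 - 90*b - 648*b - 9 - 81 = -126*b^3 - 774*b^2 - 738*b - 90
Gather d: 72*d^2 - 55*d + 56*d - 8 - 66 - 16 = 72*d^2 + d - 90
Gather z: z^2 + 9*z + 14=z^2 + 9*z + 14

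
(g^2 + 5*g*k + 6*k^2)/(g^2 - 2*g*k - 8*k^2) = (g + 3*k)/(g - 4*k)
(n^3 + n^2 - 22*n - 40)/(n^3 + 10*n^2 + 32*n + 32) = (n - 5)/(n + 4)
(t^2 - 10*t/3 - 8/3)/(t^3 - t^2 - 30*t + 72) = (t + 2/3)/(t^2 + 3*t - 18)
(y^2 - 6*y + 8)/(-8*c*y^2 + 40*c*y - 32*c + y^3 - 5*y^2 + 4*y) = (y - 2)/(-8*c*y + 8*c + y^2 - y)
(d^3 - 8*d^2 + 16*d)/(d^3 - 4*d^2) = (d - 4)/d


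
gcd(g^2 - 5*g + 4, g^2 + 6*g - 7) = g - 1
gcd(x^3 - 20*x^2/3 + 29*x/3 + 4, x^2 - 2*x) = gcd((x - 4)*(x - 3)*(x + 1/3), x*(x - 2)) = 1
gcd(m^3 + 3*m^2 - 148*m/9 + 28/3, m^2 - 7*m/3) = m - 7/3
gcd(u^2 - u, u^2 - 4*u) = u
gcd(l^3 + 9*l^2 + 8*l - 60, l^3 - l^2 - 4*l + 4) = l - 2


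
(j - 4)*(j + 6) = j^2 + 2*j - 24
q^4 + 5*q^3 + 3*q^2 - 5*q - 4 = (q - 1)*(q + 1)^2*(q + 4)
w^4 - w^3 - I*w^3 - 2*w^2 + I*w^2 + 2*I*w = w*(w - 2)*(w + 1)*(w - I)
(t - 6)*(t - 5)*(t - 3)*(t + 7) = t^4 - 7*t^3 - 35*t^2 + 351*t - 630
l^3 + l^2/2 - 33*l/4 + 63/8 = (l - 3/2)^2*(l + 7/2)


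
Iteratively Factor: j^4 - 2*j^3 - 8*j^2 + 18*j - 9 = (j - 1)*(j^3 - j^2 - 9*j + 9) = (j - 1)^2*(j^2 - 9) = (j - 3)*(j - 1)^2*(j + 3)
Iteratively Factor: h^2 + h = (h)*(h + 1)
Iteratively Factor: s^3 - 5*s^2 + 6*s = (s - 2)*(s^2 - 3*s) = (s - 3)*(s - 2)*(s)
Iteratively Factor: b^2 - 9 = (b + 3)*(b - 3)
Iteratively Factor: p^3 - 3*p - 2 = (p - 2)*(p^2 + 2*p + 1) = (p - 2)*(p + 1)*(p + 1)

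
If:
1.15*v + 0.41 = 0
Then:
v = -0.36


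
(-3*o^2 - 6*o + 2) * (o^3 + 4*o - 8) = -3*o^5 - 6*o^4 - 10*o^3 + 56*o - 16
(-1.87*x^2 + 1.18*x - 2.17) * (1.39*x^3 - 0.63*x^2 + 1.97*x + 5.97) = -2.5993*x^5 + 2.8183*x^4 - 7.4436*x^3 - 7.4722*x^2 + 2.7697*x - 12.9549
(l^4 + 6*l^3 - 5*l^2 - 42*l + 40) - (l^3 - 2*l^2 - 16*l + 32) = l^4 + 5*l^3 - 3*l^2 - 26*l + 8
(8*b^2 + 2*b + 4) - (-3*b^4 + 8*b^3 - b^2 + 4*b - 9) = 3*b^4 - 8*b^3 + 9*b^2 - 2*b + 13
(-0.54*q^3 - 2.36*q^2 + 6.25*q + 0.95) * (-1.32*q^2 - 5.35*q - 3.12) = 0.7128*q^5 + 6.0042*q^4 + 6.0608*q^3 - 27.3283*q^2 - 24.5825*q - 2.964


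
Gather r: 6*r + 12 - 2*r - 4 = 4*r + 8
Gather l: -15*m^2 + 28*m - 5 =-15*m^2 + 28*m - 5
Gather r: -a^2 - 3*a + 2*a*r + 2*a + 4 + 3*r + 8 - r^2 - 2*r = -a^2 - a - r^2 + r*(2*a + 1) + 12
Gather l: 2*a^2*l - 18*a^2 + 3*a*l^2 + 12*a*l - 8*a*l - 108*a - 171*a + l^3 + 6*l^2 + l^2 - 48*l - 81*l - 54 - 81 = -18*a^2 - 279*a + l^3 + l^2*(3*a + 7) + l*(2*a^2 + 4*a - 129) - 135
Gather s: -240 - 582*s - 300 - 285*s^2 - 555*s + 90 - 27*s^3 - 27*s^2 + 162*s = -27*s^3 - 312*s^2 - 975*s - 450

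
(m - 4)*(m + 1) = m^2 - 3*m - 4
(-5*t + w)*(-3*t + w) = 15*t^2 - 8*t*w + w^2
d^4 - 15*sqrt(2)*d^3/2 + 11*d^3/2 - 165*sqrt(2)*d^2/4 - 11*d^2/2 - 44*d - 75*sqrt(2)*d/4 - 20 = (d + 1/2)*(d + 5)*(d - 8*sqrt(2))*(d + sqrt(2)/2)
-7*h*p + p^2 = p*(-7*h + p)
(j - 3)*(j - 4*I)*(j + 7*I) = j^3 - 3*j^2 + 3*I*j^2 + 28*j - 9*I*j - 84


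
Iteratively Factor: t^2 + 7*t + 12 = (t + 3)*(t + 4)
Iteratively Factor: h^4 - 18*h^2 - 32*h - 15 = (h + 3)*(h^3 - 3*h^2 - 9*h - 5) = (h + 1)*(h + 3)*(h^2 - 4*h - 5) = (h - 5)*(h + 1)*(h + 3)*(h + 1)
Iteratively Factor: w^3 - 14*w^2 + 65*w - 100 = (w - 5)*(w^2 - 9*w + 20) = (w - 5)*(w - 4)*(w - 5)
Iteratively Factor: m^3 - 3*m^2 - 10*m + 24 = (m - 4)*(m^2 + m - 6) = (m - 4)*(m + 3)*(m - 2)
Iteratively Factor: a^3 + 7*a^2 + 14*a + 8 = (a + 2)*(a^2 + 5*a + 4) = (a + 1)*(a + 2)*(a + 4)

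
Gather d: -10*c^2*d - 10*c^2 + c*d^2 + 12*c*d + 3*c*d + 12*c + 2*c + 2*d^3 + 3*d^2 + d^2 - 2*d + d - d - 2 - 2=-10*c^2 + 14*c + 2*d^3 + d^2*(c + 4) + d*(-10*c^2 + 15*c - 2) - 4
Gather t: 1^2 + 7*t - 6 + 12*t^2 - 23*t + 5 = 12*t^2 - 16*t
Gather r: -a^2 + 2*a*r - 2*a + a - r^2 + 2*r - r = -a^2 - a - r^2 + r*(2*a + 1)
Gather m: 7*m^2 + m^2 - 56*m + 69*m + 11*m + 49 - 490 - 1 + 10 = 8*m^2 + 24*m - 432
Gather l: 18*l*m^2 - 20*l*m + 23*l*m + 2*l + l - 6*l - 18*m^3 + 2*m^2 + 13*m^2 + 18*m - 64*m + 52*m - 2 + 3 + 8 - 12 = l*(18*m^2 + 3*m - 3) - 18*m^3 + 15*m^2 + 6*m - 3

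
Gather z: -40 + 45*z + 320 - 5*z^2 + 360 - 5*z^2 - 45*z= 640 - 10*z^2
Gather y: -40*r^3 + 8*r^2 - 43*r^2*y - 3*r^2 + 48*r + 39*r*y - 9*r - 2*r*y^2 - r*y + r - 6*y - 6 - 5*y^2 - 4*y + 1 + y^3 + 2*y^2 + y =-40*r^3 + 5*r^2 + 40*r + y^3 + y^2*(-2*r - 3) + y*(-43*r^2 + 38*r - 9) - 5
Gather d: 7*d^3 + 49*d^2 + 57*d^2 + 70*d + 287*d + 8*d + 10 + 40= 7*d^3 + 106*d^2 + 365*d + 50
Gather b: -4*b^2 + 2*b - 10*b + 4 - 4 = -4*b^2 - 8*b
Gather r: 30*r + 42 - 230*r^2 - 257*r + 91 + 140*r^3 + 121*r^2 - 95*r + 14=140*r^3 - 109*r^2 - 322*r + 147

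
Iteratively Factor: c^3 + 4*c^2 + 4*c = (c + 2)*(c^2 + 2*c) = c*(c + 2)*(c + 2)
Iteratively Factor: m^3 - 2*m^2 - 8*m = (m + 2)*(m^2 - 4*m) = (m - 4)*(m + 2)*(m)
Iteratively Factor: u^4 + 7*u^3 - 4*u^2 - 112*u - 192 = (u + 4)*(u^3 + 3*u^2 - 16*u - 48) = (u + 3)*(u + 4)*(u^2 - 16) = (u + 3)*(u + 4)^2*(u - 4)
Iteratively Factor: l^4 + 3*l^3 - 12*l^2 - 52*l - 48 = (l + 2)*(l^3 + l^2 - 14*l - 24) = (l + 2)^2*(l^2 - l - 12) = (l - 4)*(l + 2)^2*(l + 3)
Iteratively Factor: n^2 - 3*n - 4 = (n - 4)*(n + 1)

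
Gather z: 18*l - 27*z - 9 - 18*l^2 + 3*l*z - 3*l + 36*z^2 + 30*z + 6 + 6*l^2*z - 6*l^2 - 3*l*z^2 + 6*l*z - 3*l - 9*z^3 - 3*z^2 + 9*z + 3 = -24*l^2 + 12*l - 9*z^3 + z^2*(33 - 3*l) + z*(6*l^2 + 9*l + 12)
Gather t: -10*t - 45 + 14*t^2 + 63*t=14*t^2 + 53*t - 45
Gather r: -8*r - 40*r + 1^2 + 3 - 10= -48*r - 6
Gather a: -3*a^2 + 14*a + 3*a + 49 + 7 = -3*a^2 + 17*a + 56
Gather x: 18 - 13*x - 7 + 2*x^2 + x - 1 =2*x^2 - 12*x + 10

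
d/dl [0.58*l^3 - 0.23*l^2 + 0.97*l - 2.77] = 1.74*l^2 - 0.46*l + 0.97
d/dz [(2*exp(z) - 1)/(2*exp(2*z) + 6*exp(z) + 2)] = (-exp(2*z) + exp(z) + 5/2)*exp(z)/(exp(4*z) + 6*exp(3*z) + 11*exp(2*z) + 6*exp(z) + 1)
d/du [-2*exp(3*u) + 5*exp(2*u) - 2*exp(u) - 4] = (-6*exp(2*u) + 10*exp(u) - 2)*exp(u)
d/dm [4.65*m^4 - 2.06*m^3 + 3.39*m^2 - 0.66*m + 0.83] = 18.6*m^3 - 6.18*m^2 + 6.78*m - 0.66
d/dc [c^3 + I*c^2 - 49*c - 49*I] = 3*c^2 + 2*I*c - 49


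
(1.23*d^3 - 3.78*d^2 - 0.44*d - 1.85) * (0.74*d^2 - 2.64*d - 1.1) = 0.9102*d^5 - 6.0444*d^4 + 8.3006*d^3 + 3.9506*d^2 + 5.368*d + 2.035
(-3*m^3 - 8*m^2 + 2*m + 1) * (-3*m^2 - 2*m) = 9*m^5 + 30*m^4 + 10*m^3 - 7*m^2 - 2*m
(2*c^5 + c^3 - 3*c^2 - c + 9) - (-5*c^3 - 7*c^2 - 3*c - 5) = 2*c^5 + 6*c^3 + 4*c^2 + 2*c + 14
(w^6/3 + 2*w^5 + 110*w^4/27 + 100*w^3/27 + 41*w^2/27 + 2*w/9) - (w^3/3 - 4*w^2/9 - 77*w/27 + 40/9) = w^6/3 + 2*w^5 + 110*w^4/27 + 91*w^3/27 + 53*w^2/27 + 83*w/27 - 40/9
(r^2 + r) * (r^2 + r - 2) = r^4 + 2*r^3 - r^2 - 2*r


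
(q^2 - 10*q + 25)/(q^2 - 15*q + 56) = (q^2 - 10*q + 25)/(q^2 - 15*q + 56)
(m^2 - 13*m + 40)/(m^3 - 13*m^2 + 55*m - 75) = (m - 8)/(m^2 - 8*m + 15)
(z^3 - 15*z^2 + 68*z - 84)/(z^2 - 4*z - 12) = (z^2 - 9*z + 14)/(z + 2)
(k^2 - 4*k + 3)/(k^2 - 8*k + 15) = (k - 1)/(k - 5)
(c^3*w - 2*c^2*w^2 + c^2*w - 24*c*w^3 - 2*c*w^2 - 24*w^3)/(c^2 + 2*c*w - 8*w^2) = w*(-c^2 + 6*c*w - c + 6*w)/(-c + 2*w)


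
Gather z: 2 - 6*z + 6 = 8 - 6*z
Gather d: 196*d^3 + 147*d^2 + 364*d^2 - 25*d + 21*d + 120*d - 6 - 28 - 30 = 196*d^3 + 511*d^2 + 116*d - 64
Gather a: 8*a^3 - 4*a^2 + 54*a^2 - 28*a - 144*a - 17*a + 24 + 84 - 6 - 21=8*a^3 + 50*a^2 - 189*a + 81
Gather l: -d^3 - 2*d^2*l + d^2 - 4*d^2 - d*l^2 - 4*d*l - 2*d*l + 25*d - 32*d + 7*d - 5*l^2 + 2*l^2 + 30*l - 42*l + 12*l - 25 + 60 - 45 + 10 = -d^3 - 3*d^2 + l^2*(-d - 3) + l*(-2*d^2 - 6*d)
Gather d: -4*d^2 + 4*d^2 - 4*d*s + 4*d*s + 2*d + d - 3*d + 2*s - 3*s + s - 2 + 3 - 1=0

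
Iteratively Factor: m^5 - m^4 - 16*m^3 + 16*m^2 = (m)*(m^4 - m^3 - 16*m^2 + 16*m) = m*(m - 1)*(m^3 - 16*m) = m*(m - 1)*(m + 4)*(m^2 - 4*m) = m*(m - 4)*(m - 1)*(m + 4)*(m)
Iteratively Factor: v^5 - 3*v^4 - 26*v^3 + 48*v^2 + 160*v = (v + 4)*(v^4 - 7*v^3 + 2*v^2 + 40*v) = (v + 2)*(v + 4)*(v^3 - 9*v^2 + 20*v) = (v - 5)*(v + 2)*(v + 4)*(v^2 - 4*v) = (v - 5)*(v - 4)*(v + 2)*(v + 4)*(v)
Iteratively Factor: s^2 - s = (s - 1)*(s)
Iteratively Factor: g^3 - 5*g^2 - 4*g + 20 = (g + 2)*(g^2 - 7*g + 10) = (g - 2)*(g + 2)*(g - 5)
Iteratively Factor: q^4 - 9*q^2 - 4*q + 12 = (q - 3)*(q^3 + 3*q^2 - 4) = (q - 3)*(q + 2)*(q^2 + q - 2) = (q - 3)*(q + 2)^2*(q - 1)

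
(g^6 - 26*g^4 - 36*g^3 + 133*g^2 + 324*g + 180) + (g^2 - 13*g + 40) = g^6 - 26*g^4 - 36*g^3 + 134*g^2 + 311*g + 220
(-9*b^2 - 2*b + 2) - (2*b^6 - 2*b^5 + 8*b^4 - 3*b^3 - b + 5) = -2*b^6 + 2*b^5 - 8*b^4 + 3*b^3 - 9*b^2 - b - 3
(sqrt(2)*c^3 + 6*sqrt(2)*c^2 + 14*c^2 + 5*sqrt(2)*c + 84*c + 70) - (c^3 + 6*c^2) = -c^3 + sqrt(2)*c^3 + 8*c^2 + 6*sqrt(2)*c^2 + 5*sqrt(2)*c + 84*c + 70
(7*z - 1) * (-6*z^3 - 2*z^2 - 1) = -42*z^4 - 8*z^3 + 2*z^2 - 7*z + 1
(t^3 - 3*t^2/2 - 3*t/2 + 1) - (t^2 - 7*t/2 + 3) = t^3 - 5*t^2/2 + 2*t - 2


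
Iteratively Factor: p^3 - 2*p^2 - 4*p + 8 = (p - 2)*(p^2 - 4) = (p - 2)*(p + 2)*(p - 2)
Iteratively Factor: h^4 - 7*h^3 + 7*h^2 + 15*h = (h)*(h^3 - 7*h^2 + 7*h + 15) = h*(h - 3)*(h^2 - 4*h - 5) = h*(h - 5)*(h - 3)*(h + 1)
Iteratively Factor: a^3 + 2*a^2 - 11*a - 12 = (a + 4)*(a^2 - 2*a - 3) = (a - 3)*(a + 4)*(a + 1)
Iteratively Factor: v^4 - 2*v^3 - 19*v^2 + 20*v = (v - 5)*(v^3 + 3*v^2 - 4*v) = v*(v - 5)*(v^2 + 3*v - 4) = v*(v - 5)*(v - 1)*(v + 4)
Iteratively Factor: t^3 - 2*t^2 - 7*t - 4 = (t - 4)*(t^2 + 2*t + 1) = (t - 4)*(t + 1)*(t + 1)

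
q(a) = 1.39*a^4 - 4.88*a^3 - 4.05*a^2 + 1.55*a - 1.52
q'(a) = 5.56*a^3 - 14.64*a^2 - 8.1*a + 1.55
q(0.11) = -1.40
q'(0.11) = 0.49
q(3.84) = -29.38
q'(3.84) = 69.39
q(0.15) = -1.39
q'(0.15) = 0.02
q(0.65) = -3.32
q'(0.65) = -8.37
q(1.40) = -15.34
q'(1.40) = -23.23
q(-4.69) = 1078.08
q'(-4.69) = -856.06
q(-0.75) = -2.46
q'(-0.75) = -2.96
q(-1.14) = 1.03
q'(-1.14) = -16.48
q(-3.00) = 201.73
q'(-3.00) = -256.03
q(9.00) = 5246.65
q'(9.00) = 2796.05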